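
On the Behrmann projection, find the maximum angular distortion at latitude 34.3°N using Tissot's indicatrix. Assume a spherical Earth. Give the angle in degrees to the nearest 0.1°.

5.4°

The Behrmann projection is cylindrical equal-area with φ₀ = 30°. For cylindrical equal-area with standard parallel φ₀, h = cos φ / cos φ₀ and k = cos φ₀ / cos φ, so h·k = 1.
At 34.3°: h = 0.9539, k = 1.048; principal scales a = 1.048, b = 0.9539.
sin(ω/2) = (a − b)/(a + b) = 0.09444/2.002 = 0.04717, so ω = 2 arcsin(0.04717) ≈ 5.4°.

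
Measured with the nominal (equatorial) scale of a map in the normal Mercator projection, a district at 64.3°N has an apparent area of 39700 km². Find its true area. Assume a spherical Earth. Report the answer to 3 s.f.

Mercator is conformal, so the point scale is isotropic: h = k = sec φ = 1/cos φ.
Areal scale = k² = sec²φ = 1/cos²(64.3°) = 1/0.4337² = 5.317.
True area = apparent / (areal scale) = 39700 / 5.317 ≈ 7470 km².

7470 km²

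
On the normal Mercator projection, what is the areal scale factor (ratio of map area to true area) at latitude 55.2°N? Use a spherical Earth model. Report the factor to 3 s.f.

Mercator is conformal, so the point scale is isotropic: h = k = sec φ = 1/cos φ.
Areal scale = k² = sec²φ = 1/cos²(55.2°) = 1/0.5707² = 3.070.

3.07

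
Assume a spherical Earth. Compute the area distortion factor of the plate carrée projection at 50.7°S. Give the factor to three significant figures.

1.58

For the equirectangular projection with φ₀ = 0 (plate carrée), h = 1 along meridians and k = sec φ along parallels.
Areal scale = h·k = 1 × sec φ; at 50.7°, h = 1.000, k = 1.579, so h·k = 1.579.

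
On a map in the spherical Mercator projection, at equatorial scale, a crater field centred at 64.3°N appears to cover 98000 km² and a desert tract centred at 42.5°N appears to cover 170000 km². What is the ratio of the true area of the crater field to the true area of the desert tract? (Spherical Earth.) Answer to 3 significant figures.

0.199

On Mercator the areal scale is sec²φ, so true area = apparent × cos²φ.
True area of crater field: 98000 × cos²(64.3°) = 98000 × 0.1881 = 18430 km².
True area of desert tract: 170000 × cos²(42.5°) = 170000 × 0.5436 = 92410 km².
Ratio = 18430 / 92410 ≈ 0.199.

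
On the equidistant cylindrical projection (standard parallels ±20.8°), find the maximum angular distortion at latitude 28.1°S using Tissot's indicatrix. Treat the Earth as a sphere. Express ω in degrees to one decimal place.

The equidistant cylindrical projection with φ₀ = 20.8° has h = 1 (meridians true) and k = cos φ₀ / cos φ along parallels.
At 28.1°: h = 1.000, k = 1.060; principal scales a = 1.060, b = 1.000.
sin(ω/2) = (a − b)/(a + b) = 0.05974/2.060 = 0.02900, so ω = 2 arcsin(0.02900) ≈ 3.3°.

3.3°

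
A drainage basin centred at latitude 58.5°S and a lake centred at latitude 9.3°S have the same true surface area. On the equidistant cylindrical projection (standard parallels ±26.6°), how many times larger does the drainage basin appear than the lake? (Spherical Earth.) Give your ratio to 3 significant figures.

In the equirectangular projection with standard parallel φ₀ = 26.6° (x = Rλ cos φ₀, y = Rφ), meridians are true-scale (h = 1) and the parallel scale is k = cos φ₀ / cos φ.
Areal scale at 58.5°: h·k = 1.000 × 1.711 = 1.711.
Areal scale at 9.3°: h·k = 1.000 × 0.9061 = 0.9061.
Ratio = 1.711/0.9061 ≈ 1.89.

1.89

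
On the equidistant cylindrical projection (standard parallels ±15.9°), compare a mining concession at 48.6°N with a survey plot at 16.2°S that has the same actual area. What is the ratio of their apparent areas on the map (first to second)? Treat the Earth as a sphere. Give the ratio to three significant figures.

With standard parallel φ₀ = 15.9°, the equirectangular projection gives x = Rλ cos φ₀, y = Rφ, so h = 1 and k = cos 15.9° / cos φ.
Areal scale at 48.6°: h·k = 1.000 × 1.454 = 1.454.
Areal scale at 16.2°: h·k = 1.000 × 1.002 = 1.002.
Ratio = 1.454/1.002 ≈ 1.45.

1.45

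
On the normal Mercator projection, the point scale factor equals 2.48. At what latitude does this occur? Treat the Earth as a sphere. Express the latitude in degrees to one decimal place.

Mercator scale is k = sec φ = 1/cos φ.
1/cos φ = 2.48  ⇒  cos φ = 0.4032  ⇒  φ = arccos(0.4032) ≈ 66.2°.

66.2°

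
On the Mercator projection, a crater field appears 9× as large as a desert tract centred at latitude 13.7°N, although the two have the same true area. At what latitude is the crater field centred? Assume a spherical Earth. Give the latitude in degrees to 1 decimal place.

71.1°

Mercator areal scale is sec²φ, so apparent-area ratio = sec²φ₁ / sec²φ₂ = cos²φ₂ / cos²φ₁.
cos²φ₂ / cos²φ₁ = 9  ⇒  cos φ₁ = cos 13.7° / √9 = 0.9715/3.000 = 0.3238.
φ₁ = arccos(0.3238) ≈ 71.1°.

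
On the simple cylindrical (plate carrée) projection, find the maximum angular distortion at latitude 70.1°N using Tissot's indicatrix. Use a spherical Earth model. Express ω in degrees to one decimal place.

59.0°

Plate carrée maps x = Rλ, y = Rφ. The meridian scale is h = 1 and the parallel scale is k = 1/cos φ = sec φ.
At 70.1°: h = 1.000, k = 2.938; principal scales a = 2.938, b = 1.000.
sin(ω/2) = (a − b)/(a + b) = 1.938/3.938 = 0.4921, so ω = 2 arcsin(0.4921) ≈ 59.0°.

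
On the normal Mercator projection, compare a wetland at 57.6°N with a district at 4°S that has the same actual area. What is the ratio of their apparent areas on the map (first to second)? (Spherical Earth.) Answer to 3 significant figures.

3.47

Mercator areal scale is sec²φ.
At 57.6°: sec²(57.6°) = 1/0.5358² = 3.483.
At 4°: sec²(4°) = 1/0.9976² = 1.005.
Ratio = 3.483/1.005 = cos²(4°)/cos²(57.6°) ≈ 3.47.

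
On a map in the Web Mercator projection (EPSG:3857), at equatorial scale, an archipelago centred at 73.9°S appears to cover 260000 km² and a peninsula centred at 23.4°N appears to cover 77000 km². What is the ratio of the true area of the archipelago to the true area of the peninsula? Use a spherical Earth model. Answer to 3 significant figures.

0.308

Since Mercator area scale is 1/cos²φ, the true area equals the apparent area multiplied by cos²φ.
True area of archipelago: 260000 × cos²(73.9°) = 260000 × 0.07690 = 19990 km².
True area of peninsula: 77000 × cos²(23.4°) = 77000 × 0.8423 = 64860 km².
Ratio = 19990 / 64860 ≈ 0.308.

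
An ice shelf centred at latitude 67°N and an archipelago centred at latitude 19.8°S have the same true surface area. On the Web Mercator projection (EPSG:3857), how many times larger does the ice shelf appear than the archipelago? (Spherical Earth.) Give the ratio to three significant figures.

5.80

Mercator areal scale is sec²φ.
At 67°: sec²(67°) = 1/0.3907² = 6.550.
At 19.8°: sec²(19.8°) = 1/0.9409² = 1.130.
Ratio = 6.550/1.130 = cos²(19.8°)/cos²(67°) ≈ 5.80.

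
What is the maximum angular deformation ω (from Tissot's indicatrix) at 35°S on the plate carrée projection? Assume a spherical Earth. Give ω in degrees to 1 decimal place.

In the plate carrée (x = Rλ, y = Rφ), meridians are true-scale (h = 1) and parallels are stretched by k = sec φ.
At 35°: h = 1.000, k = 1.221; principal scales a = 1.221, b = 1.000.
sin(ω/2) = (a − b)/(a + b) = 0.2208/2.221 = 0.09941, so ω = 2 arcsin(0.09941) ≈ 11.4°.

11.4°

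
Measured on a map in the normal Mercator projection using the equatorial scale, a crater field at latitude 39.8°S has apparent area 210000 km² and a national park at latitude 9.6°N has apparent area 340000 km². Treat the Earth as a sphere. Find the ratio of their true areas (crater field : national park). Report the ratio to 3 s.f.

Since Mercator area scale is 1/cos²φ, the true area equals the apparent area multiplied by cos²φ.
True area of crater field: 210000 × cos²(39.8°) = 210000 × 0.5903 = 124000 km².
True area of national park: 340000 × cos²(9.6°) = 340000 × 0.9722 = 330500 km².
Ratio = 124000 / 330500 ≈ 0.375.

0.375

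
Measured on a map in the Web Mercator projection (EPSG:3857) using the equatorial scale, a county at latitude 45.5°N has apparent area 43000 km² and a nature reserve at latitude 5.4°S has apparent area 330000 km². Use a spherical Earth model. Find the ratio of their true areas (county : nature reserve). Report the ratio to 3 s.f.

Mercator's areal exaggeration is sec²φ; hence true area = (apparent area) · cos²φ.
True area of county: 43000 × cos²(45.5°) = 43000 × 0.4913 = 21120 km².
True area of nature reserve: 330000 × cos²(5.4°) = 330000 × 0.9911 = 327100 km².
Ratio = 21120 / 327100 ≈ 0.0646.

0.0646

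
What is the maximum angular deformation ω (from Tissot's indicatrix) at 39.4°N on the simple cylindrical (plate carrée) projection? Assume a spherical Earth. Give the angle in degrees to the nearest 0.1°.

In the plate carrée (x = Rλ, y = Rφ), meridians are true-scale (h = 1) and parallels are stretched by k = sec φ.
At 39.4°: h = 1.000, k = 1.294; principal scales a = 1.294, b = 1.000.
sin(ω/2) = (a − b)/(a + b) = 0.2941/2.294 = 0.1282, so ω = 2 arcsin(0.1282) ≈ 14.7°.

14.7°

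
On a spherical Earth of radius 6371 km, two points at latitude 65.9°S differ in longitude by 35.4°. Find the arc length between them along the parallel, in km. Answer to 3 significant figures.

1610 km

Arc length along a parallel = R cos φ · Δλ (with Δλ in radians).
= 6371 × cos 65.9° × (35.4° × π/180) = 6371 × 0.4083 × 0.6178 ≈ 1610 km.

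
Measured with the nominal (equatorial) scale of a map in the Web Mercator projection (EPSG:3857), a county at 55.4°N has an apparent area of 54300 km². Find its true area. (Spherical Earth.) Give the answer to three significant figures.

The Mercator projection is conformal; its linear scale factor is the same in every direction and equals sec φ = 1/cos φ.
Areal scale = k² = sec²φ = 1/cos²(55.4°) = 1/0.5678² = 3.101.
True area = apparent / (areal scale) = 54300 / 3.101 ≈ 17500 km².

17500 km²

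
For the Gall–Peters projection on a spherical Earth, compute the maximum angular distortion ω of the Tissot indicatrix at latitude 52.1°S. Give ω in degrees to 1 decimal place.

16.1°

The Gall–Peters projection is cylindrical equal-area with φ₀ = 45°. A cylindrical equal-area projection with standard parallel φ₀ has meridian scale h = cos φ / cos φ₀ and parallel scale k = cos φ₀ / cos φ (so areas are preserved, h·k = 1).
At 52.1°: h = 0.8687, k = 1.151; principal scales a = 1.151, b = 0.8687.
sin(ω/2) = (a − b)/(a + b) = 0.2824/2.020 = 0.1398, so ω = 2 arcsin(0.1398) ≈ 16.1°.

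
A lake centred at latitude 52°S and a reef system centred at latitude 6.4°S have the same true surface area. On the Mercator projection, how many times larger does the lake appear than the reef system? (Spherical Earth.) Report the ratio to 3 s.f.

2.61

Mercator is conformal with k = sec φ, so areal scale = k² = sec²φ.
At 52°: sec²(52°) = 1/0.6157² = 2.638.
At 6.4°: sec²(6.4°) = 1/0.9938² = 1.013.
Ratio = 2.638/1.013 = cos²(6.4°)/cos²(52°) ≈ 2.61.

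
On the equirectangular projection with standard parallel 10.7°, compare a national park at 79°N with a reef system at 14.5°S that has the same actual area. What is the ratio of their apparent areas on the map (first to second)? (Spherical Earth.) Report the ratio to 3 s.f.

In the equirectangular projection with standard parallel φ₀ = 10.7° (x = Rλ cos φ₀, y = Rφ), meridians are true-scale (h = 1) and the parallel scale is k = cos φ₀ / cos φ.
Areal scale at 79°: h·k = 1.000 × 5.150 = 5.150.
Areal scale at 14.5°: h·k = 1.000 × 1.015 = 1.015.
Ratio = 5.150/1.015 ≈ 5.07.

5.07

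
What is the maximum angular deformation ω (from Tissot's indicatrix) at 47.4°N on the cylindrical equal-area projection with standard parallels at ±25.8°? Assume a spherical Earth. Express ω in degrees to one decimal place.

32.3°

A cylindrical equal-area projection with standard parallel φ₀ has meridian scale h = cos φ / cos φ₀ and parallel scale k = cos φ₀ / cos φ (so areas are preserved, h·k = 1).
At 47.4°: h = 0.7518, k = 1.330; principal scales a = 1.330, b = 0.7518.
sin(ω/2) = (a − b)/(a + b) = 0.5783/2.082 = 0.2778, so ω = 2 arcsin(0.2778) ≈ 32.3°.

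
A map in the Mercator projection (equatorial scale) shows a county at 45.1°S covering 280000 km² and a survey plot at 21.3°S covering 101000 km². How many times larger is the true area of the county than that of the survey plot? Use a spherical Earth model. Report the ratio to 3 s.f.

Since Mercator area scale is 1/cos²φ, the true area equals the apparent area multiplied by cos²φ.
True area of county: 280000 × cos²(45.1°) = 280000 × 0.4983 = 139500 km².
True area of survey plot: 101000 × cos²(21.3°) = 101000 × 0.8680 = 87670 km².
Ratio = 139500 / 87670 ≈ 1.59.

1.59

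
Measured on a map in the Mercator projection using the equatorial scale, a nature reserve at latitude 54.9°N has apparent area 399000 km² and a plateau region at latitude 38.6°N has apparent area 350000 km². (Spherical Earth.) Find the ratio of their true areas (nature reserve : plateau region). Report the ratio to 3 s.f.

0.617

On Mercator the areal scale is sec²φ, so true area = apparent × cos²φ.
True area of nature reserve: 399000 × cos²(54.9°) = 399000 × 0.3306 = 131900 km².
True area of plateau region: 350000 × cos²(38.6°) = 350000 × 0.6108 = 213800 km².
Ratio = 131900 / 213800 ≈ 0.617.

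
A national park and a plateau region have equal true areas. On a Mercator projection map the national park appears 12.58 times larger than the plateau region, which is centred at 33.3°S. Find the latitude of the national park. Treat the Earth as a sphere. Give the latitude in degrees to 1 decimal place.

76.4°

Mercator areal scale is sec²φ, so apparent-area ratio = sec²φ₁ / sec²φ₂ = cos²φ₂ / cos²φ₁.
cos²φ₂ / cos²φ₁ = 12.58  ⇒  cos φ₁ = cos 33.3° / √12.58 = 0.8358/3.547 = 0.2356.
φ₁ = arccos(0.2356) ≈ 76.4°.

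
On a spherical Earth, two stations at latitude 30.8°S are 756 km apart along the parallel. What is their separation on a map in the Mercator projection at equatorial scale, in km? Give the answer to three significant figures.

Mercator is conformal, so the point scale is isotropic: h = k = sec φ = 1/cos φ.
Along the parallel, k = sec 30.8° = 1/0.8590 = 1.164.
Map distance = 756 × 1.164 ≈ 880 km.

880 km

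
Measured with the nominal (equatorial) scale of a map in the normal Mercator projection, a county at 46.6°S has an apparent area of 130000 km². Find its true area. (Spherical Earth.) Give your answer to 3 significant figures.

For Mercator, h = k = sec φ (a conformal cylindrical projection has a single point scale, 1/cos φ).
Areal scale = k² = sec²φ = 1/cos²(46.6°) = 1/0.6871² = 2.118.
True area = apparent / (areal scale) = 130000 / 2.118 ≈ 61400 km².

61400 km²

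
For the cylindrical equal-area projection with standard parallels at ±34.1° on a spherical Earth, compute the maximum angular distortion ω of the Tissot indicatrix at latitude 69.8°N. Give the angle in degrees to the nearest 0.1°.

Cylindrical equal-area (φ₀ = 34.1°): h = cos φ / cos 34.1° along meridians, k = cos 34.1° / cos φ along parallels; h·k = 1.
At 69.8°: h = 0.4170, k = 2.398; principal scales a = 2.398, b = 0.4170.
sin(ω/2) = (a − b)/(a + b) = 1.981/2.815 = 0.7037, so ω = 2 arcsin(0.7037) ≈ 89.5°.

89.5°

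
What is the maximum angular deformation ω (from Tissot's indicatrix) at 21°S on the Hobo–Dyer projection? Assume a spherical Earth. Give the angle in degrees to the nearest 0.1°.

18.6°

Hobo–Dyer is a cylindrical equal-area projection with standard parallels at ±37.5°. Cylindrical equal-area (φ₀ = 37.5°): h = cos φ / cos 37.5° along meridians, k = cos 37.5° / cos φ along parallels; h·k = 1.
At 21°: h = 1.177, k = 0.8498; principal scales a = 1.177, b = 0.8498.
sin(ω/2) = (a − b)/(a + b) = 0.3270/2.027 = 0.1613, so ω = 2 arcsin(0.1613) ≈ 18.6°.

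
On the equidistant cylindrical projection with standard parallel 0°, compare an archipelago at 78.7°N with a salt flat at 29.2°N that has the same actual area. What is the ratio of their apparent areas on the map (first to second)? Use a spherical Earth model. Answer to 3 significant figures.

4.45

For the equirectangular projection with φ₀ = 0 (plate carrée), h = 1 along meridians and k = sec φ along parallels.
Areal scale at 78.7°: h·k = 1.000 × 5.103 = 5.103.
Areal scale at 29.2°: h·k = 1.000 × 1.146 = 1.146.
Ratio = 5.103/1.146 ≈ 4.45.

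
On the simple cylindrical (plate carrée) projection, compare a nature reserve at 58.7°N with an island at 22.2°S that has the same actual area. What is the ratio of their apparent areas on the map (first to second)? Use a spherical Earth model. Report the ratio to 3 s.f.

1.78

For the equirectangular projection with φ₀ = 0 (plate carrée), h = 1 along meridians and k = sec φ along parallels.
Areal scale at 58.7°: h·k = 1.000 × 1.925 = 1.925.
Areal scale at 22.2°: h·k = 1.000 × 1.080 = 1.080.
Ratio = 1.925/1.080 ≈ 1.78.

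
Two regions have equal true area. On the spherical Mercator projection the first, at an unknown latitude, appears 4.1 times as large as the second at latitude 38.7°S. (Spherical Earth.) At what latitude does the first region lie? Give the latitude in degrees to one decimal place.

On Mercator, (apparent₁)/(apparent₂) = sec²φ₁ / sec²φ₂ when true areas are equal.
cos²φ₂ / cos²φ₁ = 4.1  ⇒  cos φ₁ = cos 38.7° / √4.1 = 0.7804/2.025 = 0.3854.
φ₁ = arccos(0.3854) ≈ 67.3°.

67.3°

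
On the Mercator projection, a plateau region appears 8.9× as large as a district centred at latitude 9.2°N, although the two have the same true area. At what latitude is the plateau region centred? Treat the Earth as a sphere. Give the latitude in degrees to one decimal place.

For equal true areas on Mercator, apparent areas scale as sec²φ, so the ratio is cos²φ₂ / cos²φ₁.
cos²φ₂ / cos²φ₁ = 8.9  ⇒  cos φ₁ = cos 9.2° / √8.9 = 0.9871/2.983 = 0.3309.
φ₁ = arccos(0.3309) ≈ 70.7°.

70.7°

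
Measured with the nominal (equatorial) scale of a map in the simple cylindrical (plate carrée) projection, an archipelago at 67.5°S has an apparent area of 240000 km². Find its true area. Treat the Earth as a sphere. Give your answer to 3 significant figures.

91800 km²

In the plate carrée (x = Rλ, y = Rφ), meridians are true-scale (h = 1) and parallels are stretched by k = sec φ.
Areal scale = h·k = 1 × sec φ; at 67.5°, h = 1.000, k = 2.613, so h·k = 2.613.
True area = apparent / (areal scale) = 240000 / 2.613 ≈ 91800 km².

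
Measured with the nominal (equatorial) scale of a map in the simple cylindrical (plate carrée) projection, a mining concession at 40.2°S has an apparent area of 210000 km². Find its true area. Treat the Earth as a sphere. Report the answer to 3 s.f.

160000 km²

In the plate carrée (x = Rλ, y = Rφ), meridians are true-scale (h = 1) and parallels are stretched by k = sec φ.
Areal scale = h·k = 1 × sec φ; at 40.2°, h = 1.000, k = 1.309, so h·k = 1.309.
True area = apparent / (areal scale) = 210000 / 1.309 ≈ 160000 km².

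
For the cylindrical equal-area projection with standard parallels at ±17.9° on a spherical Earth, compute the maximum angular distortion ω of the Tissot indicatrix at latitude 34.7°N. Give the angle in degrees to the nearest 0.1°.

16.7°

For cylindrical equal-area with standard parallel φ₀, h = cos φ / cos φ₀ and k = cos φ₀ / cos φ, so h·k = 1.
At 34.7°: h = 0.8640, k = 1.157; principal scales a = 1.157, b = 0.8640.
sin(ω/2) = (a − b)/(a + b) = 0.2935/2.021 = 0.1452, so ω = 2 arcsin(0.1452) ≈ 16.7°.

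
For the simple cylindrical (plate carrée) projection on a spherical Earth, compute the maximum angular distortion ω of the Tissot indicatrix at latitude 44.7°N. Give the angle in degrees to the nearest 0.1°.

For the equirectangular projection with φ₀ = 0 (plate carrée), h = 1 along meridians and k = sec φ along parallels.
At 44.7°: h = 1.000, k = 1.407; principal scales a = 1.407, b = 1.000.
sin(ω/2) = (a − b)/(a + b) = 0.4069/2.407 = 0.1690, so ω = 2 arcsin(0.1690) ≈ 19.5°.

19.5°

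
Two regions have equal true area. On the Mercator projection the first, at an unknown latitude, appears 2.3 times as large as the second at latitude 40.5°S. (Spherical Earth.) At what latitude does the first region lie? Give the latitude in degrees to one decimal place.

Mercator areal scale is sec²φ, so apparent-area ratio = sec²φ₁ / sec²φ₂ = cos²φ₂ / cos²φ₁.
cos²φ₂ / cos²φ₁ = 2.3  ⇒  cos φ₁ = cos 40.5° / √2.3 = 0.7604/1.517 = 0.5014.
φ₁ = arccos(0.5014) ≈ 59.9°.

59.9°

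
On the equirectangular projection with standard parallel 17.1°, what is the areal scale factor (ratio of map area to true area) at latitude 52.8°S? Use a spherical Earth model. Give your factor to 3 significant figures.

1.58

In the equirectangular projection with standard parallel φ₀ = 17.1° (x = Rλ cos φ₀, y = Rφ), meridians are true-scale (h = 1) and the parallel scale is k = cos φ₀ / cos φ.
Areal scale = h·k = 1 × cos φ₀ / cos φ; at 52.8°, h = 1.000, k = 1.581, so h·k = 1.581.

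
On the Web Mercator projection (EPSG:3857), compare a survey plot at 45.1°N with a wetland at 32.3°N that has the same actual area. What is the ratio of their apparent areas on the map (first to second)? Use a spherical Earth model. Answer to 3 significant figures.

1.43

Mercator areal scale is sec²φ.
At 45.1°: sec²(45.1°) = 1/0.7059² = 2.007.
At 32.3°: sec²(32.3°) = 1/0.8453² = 1.400.
Ratio = 2.007/1.400 = cos²(32.3°)/cos²(45.1°) ≈ 1.43.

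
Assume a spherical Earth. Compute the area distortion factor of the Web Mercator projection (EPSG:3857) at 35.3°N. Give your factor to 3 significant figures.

For Mercator, h = k = sec φ (a conformal cylindrical projection has a single point scale, 1/cos φ).
Areal scale = k² = sec²φ = 1/cos²(35.3°) = 1/0.8161² = 1.501.

1.50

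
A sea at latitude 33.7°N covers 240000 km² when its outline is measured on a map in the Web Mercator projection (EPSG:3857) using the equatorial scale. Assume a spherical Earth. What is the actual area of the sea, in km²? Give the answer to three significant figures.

Mercator is conformal, so the point scale is isotropic: h = k = sec φ = 1/cos φ.
Areal scale = k² = sec²φ = 1/cos²(33.7°) = 1/0.8320² = 1.445.
True area = apparent / (areal scale) = 240000 / 1.445 ≈ 166000 km².

166000 km²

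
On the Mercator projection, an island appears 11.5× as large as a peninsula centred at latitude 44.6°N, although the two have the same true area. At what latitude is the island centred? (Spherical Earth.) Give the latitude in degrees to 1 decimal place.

77.9°

Mercator areal scale is sec²φ, so apparent-area ratio = sec²φ₁ / sec²φ₂ = cos²φ₂ / cos²φ₁.
cos²φ₂ / cos²φ₁ = 11.5  ⇒  cos φ₁ = cos 44.6° / √11.5 = 0.7120/3.391 = 0.2100.
φ₁ = arccos(0.2100) ≈ 77.9°.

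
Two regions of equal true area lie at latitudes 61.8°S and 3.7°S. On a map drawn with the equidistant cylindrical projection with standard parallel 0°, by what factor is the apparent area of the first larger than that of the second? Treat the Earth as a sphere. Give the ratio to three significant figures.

2.11

For the equirectangular projection with φ₀ = 0 (plate carrée), h = 1 along meridians and k = sec φ along parallels.
Areal scale at 61.8°: h·k = 1.000 × 2.116 = 2.116.
Areal scale at 3.7°: h·k = 1.000 × 1.002 = 1.002.
Ratio = 2.116/1.002 ≈ 2.11.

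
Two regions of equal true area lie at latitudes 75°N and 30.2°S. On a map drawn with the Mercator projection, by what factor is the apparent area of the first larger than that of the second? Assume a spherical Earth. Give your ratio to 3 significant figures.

On Mercator, area is exaggerated by sec²φ = 1/cos²φ.
At 75°: sec²(75°) = 1/0.2588² = 14.93.
At 30.2°: sec²(30.2°) = 1/0.8643² = 1.339.
Ratio = 14.93/1.339 = cos²(30.2°)/cos²(75°) ≈ 11.2.

11.2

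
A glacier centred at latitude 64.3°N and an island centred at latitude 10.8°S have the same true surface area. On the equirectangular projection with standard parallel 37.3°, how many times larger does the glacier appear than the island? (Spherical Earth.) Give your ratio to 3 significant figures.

In the equirectangular projection with standard parallel φ₀ = 37.3° (x = Rλ cos φ₀, y = Rφ), meridians are true-scale (h = 1) and the parallel scale is k = cos φ₀ / cos φ.
Areal scale at 64.3°: h·k = 1.000 × 1.834 = 1.834.
Areal scale at 10.8°: h·k = 1.000 × 0.8098 = 0.8098.
Ratio = 1.834/0.8098 ≈ 2.27.

2.27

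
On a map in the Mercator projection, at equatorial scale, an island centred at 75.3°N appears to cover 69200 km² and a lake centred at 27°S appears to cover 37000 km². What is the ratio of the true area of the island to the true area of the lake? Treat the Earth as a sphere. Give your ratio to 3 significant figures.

0.152

Since Mercator area scale is 1/cos²φ, the true area equals the apparent area multiplied by cos²φ.
True area of island: 69200 × cos²(75.3°) = 69200 × 0.06439 = 4456 km².
True area of lake: 37000 × cos²(27°) = 37000 × 0.7939 = 29370 km².
Ratio = 4456 / 29370 ≈ 0.152.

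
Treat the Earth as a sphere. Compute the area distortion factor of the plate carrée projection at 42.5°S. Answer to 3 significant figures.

1.36

Plate carrée maps x = Rλ, y = Rφ. The meridian scale is h = 1 and the parallel scale is k = 1/cos φ = sec φ.
Areal scale = h·k = 1 × sec φ; at 42.5°, h = 1.000, k = 1.356, so h·k = 1.356.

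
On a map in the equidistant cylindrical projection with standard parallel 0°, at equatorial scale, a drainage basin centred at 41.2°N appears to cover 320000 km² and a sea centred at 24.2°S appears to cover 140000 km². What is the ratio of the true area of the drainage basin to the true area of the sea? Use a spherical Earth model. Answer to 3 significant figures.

Plate carrée has h = 1 and k = sec φ, giving areal scale sec φ; true area = (apparent area) · cos φ.
True area of drainage basin: 320000 × cos(41.2°) = 320000 × 0.7524 = 240800 km².
True area of sea: 140000 × cos(24.2°) = 140000 × 0.9121 = 127700 km².
Ratio = 240800 / 127700 ≈ 1.89.

1.89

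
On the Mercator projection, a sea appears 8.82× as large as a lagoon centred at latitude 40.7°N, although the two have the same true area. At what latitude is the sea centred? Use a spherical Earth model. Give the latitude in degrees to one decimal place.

On Mercator, (apparent₁)/(apparent₂) = sec²φ₁ / sec²φ₂ when true areas are equal.
cos²φ₂ / cos²φ₁ = 8.82  ⇒  cos φ₁ = cos 40.7° / √8.82 = 0.7581/2.970 = 0.2553.
φ₁ = arccos(0.2553) ≈ 75.2°.

75.2°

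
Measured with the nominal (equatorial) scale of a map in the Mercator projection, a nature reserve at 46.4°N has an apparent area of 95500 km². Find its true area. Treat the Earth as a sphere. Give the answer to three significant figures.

Mercator is conformal, so the point scale is isotropic: h = k = sec φ = 1/cos φ.
Areal scale = k² = sec²φ = 1/cos²(46.4°) = 1/0.6896² = 2.103.
True area = apparent / (areal scale) = 95500 / 2.103 ≈ 45400 km².

45400 km²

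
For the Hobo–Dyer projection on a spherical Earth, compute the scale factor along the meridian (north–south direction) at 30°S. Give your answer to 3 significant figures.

Hobo–Dyer is a cylindrical equal-area projection with standard parallels at ±37.5°. For cylindrical equal-area with standard parallel φ₀, h = cos φ / cos φ₀ and k = cos φ₀ / cos φ, so h·k = 1.
h = cos 30° / cos 37.5° = 0.8660/0.7934 = 1.092.

1.09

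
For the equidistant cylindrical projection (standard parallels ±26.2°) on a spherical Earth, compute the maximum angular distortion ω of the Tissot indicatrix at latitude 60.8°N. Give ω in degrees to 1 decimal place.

34.4°

In the equirectangular projection with standard parallel φ₀ = 26.2° (x = Rλ cos φ₀, y = Rφ), meridians are true-scale (h = 1) and the parallel scale is k = cos φ₀ / cos φ.
At 60.8°: h = 1.000, k = 1.839; principal scales a = 1.839, b = 1.000.
sin(ω/2) = (a − b)/(a + b) = 0.8392/2.839 = 0.2956, so ω = 2 arcsin(0.2956) ≈ 34.4°.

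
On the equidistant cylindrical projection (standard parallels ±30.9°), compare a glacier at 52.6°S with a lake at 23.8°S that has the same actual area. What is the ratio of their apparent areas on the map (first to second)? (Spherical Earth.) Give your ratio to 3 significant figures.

With standard parallel φ₀ = 30.9°, the equirectangular projection gives x = Rλ cos φ₀, y = Rφ, so h = 1 and k = cos 30.9° / cos φ.
Areal scale at 52.6°: h·k = 1.000 × 1.413 = 1.413.
Areal scale at 23.8°: h·k = 1.000 × 0.9378 = 0.9378.
Ratio = 1.413/0.9378 ≈ 1.51.

1.51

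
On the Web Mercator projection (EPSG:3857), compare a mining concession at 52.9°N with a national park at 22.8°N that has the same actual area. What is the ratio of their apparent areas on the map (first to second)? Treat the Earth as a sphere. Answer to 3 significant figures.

2.34

Mercator is conformal with k = sec φ, so areal scale = k² = sec²φ.
At 52.9°: sec²(52.9°) = 1/0.6032² = 2.748.
At 22.8°: sec²(22.8°) = 1/0.9219² = 1.177.
Ratio = 2.748/1.177 = cos²(22.8°)/cos²(52.9°) ≈ 2.34.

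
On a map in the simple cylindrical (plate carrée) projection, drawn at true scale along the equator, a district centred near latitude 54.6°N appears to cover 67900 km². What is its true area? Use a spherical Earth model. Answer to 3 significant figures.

For the equirectangular projection with φ₀ = 0 (plate carrée), h = 1 along meridians and k = sec φ along parallels.
Areal scale = h·k = 1 × sec φ; at 54.6°, h = 1.000, k = 1.726, so h·k = 1.726.
True area = apparent / (areal scale) = 67900 / 1.726 ≈ 39300 km².

39300 km²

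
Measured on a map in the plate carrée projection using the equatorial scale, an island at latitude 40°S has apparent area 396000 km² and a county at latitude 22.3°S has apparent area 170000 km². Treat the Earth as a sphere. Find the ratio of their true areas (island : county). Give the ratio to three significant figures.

On the plate carrée, areal scale = h·k = 1 × sec φ, so true area = apparent × cos φ.
True area of island: 396000 × cos(40°) = 396000 × 0.7660 = 303400 km².
True area of county: 170000 × cos(22.3°) = 170000 × 0.9252 = 157300 km².
Ratio = 303400 / 157300 ≈ 1.93.

1.93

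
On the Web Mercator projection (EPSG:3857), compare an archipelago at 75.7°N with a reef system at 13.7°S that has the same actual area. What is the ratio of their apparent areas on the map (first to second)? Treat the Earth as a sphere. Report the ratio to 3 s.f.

Mercator is conformal with k = sec φ, so areal scale = k² = sec²φ.
At 75.7°: sec²(75.7°) = 1/0.2470² = 16.39.
At 13.7°: sec²(13.7°) = 1/0.9715² = 1.059.
Ratio = 16.39/1.059 = cos²(13.7°)/cos²(75.7°) ≈ 15.5.

15.5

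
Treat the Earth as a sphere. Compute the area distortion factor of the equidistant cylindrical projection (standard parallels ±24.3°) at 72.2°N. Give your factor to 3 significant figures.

In the equirectangular projection with standard parallel φ₀ = 24.3° (x = Rλ cos φ₀, y = Rφ), meridians are true-scale (h = 1) and the parallel scale is k = cos φ₀ / cos φ.
Areal scale = h·k = 1 × cos φ₀ / cos φ; at 72.2°, h = 1.000, k = 2.981, so h·k = 2.981.

2.98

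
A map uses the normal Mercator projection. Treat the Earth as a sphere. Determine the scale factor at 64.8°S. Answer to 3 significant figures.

For Mercator, h = k = sec φ (a conformal cylindrical projection has a single point scale, 1/cos φ).
k = 1/cos 64.8° = 1/0.4258 = 2.349.

2.35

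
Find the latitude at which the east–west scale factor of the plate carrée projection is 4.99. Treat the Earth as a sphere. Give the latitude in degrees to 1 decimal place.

Plate carrée: h = 1, k = sec φ along parallels.
sec φ = 4.99  ⇒  cos φ = 0.2004  ⇒  φ ≈ 78.4°.

78.4°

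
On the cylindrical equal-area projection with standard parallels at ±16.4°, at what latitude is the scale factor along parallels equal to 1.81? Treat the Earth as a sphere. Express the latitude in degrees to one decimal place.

58.0°

A cylindrical equal-area projection with standard parallel φ₀ has meridian scale h = cos φ / cos φ₀ and parallel scale k = cos φ₀ / cos φ (so areas are preserved, h·k = 1).
k = cos φ₀ / cos φ = 1.81  ⇒  cos φ = cos 16.4° / 1.81 = 0.5300.
φ = arccos(0.5300) ≈ 58.0°.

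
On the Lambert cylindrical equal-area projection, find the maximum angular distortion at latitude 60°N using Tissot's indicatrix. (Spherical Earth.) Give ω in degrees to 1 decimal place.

The Lambert cylindrical equal-area projection is the cylindrical equal-area projection with its standard parallel at the equator (φ₀ = 0). For cylindrical equal-area with standard parallel φ₀, h = cos φ / cos φ₀ and k = cos φ₀ / cos φ, so h·k = 1.
At 60°: h = 0.5000, k = 2.000; principal scales a = 2.000, b = 0.5000.
sin(ω/2) = (a − b)/(a + b) = 1.500/2.500 = 0.6000, so ω = 2 arcsin(0.6000) ≈ 73.7°.

73.7°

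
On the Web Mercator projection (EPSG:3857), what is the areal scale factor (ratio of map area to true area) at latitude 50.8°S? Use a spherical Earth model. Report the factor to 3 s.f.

2.50

The Mercator projection is conformal; its linear scale factor is the same in every direction and equals sec φ = 1/cos φ.
Areal scale = k² = sec²φ = 1/cos²(50.8°) = 1/0.6320² = 2.503.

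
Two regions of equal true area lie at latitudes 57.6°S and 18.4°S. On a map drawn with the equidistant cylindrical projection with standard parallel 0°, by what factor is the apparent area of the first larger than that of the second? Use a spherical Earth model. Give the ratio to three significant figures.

For the equirectangular projection with φ₀ = 0 (plate carrée), h = 1 along meridians and k = sec φ along parallels.
Areal scale at 57.6°: h·k = 1.000 × 1.866 = 1.866.
Areal scale at 18.4°: h·k = 1.000 × 1.054 = 1.054.
Ratio = 1.866/1.054 ≈ 1.77.

1.77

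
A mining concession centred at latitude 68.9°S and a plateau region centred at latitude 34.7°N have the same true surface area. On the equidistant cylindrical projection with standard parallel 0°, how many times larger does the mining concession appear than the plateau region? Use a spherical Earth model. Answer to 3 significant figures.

2.28

For the equirectangular projection with φ₀ = 0 (plate carrée), h = 1 along meridians and k = sec φ along parallels.
Areal scale at 68.9°: h·k = 1.000 × 2.778 = 2.778.
Areal scale at 34.7°: h·k = 1.000 × 1.216 = 1.216.
Ratio = 2.778/1.216 ≈ 2.28.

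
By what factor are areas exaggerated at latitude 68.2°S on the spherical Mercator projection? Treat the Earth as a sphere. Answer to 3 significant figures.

For Mercator, h = k = sec φ (a conformal cylindrical projection has a single point scale, 1/cos φ).
Areal scale = k² = sec²φ = 1/cos²(68.2°) = 1/0.3714² = 7.251.

7.25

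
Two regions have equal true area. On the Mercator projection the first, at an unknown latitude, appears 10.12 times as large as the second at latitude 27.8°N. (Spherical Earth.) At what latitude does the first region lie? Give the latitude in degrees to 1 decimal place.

73.9°

On Mercator, (apparent₁)/(apparent₂) = sec²φ₁ / sec²φ₂ when true areas are equal.
cos²φ₂ / cos²φ₁ = 10.12  ⇒  cos φ₁ = cos 27.8° / √10.12 = 0.8846/3.181 = 0.2781.
φ₁ = arccos(0.2781) ≈ 73.9°.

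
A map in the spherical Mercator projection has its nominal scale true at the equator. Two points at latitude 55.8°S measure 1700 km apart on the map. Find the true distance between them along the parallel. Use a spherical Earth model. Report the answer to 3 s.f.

956 km

The Mercator projection is conformal; its linear scale factor is the same in every direction and equals sec φ = 1/cos φ.
Along the parallel at 55.8°, map distances are exaggerated by k = sec 55.8° = 1.779.
True distance = 1700 / 1.779 = 1700 × cos 55.8° ≈ 956 km.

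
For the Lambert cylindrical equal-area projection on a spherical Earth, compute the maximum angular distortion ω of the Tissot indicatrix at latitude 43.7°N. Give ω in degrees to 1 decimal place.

36.5°

The Lambert cylindrical equal-area projection is the cylindrical equal-area projection with its standard parallel at the equator (φ₀ = 0). Cylindrical equal-area (φ₀ = 0°): h = cos φ / cos 0° along meridians, k = cos 0° / cos φ along parallels; h·k = 1.
At 43.7°: h = 0.7230, k = 1.383; principal scales a = 1.383, b = 0.7230.
sin(ω/2) = (a − b)/(a + b) = 0.6602/2.106 = 0.3135, so ω = 2 arcsin(0.3135) ≈ 36.5°.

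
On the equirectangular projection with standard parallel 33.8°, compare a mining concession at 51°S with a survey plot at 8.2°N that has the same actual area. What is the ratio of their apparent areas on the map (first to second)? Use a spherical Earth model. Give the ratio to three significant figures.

With standard parallel φ₀ = 33.8°, the equirectangular projection gives x = Rλ cos φ₀, y = Rφ, so h = 1 and k = cos 33.8° / cos φ.
Areal scale at 51°: h·k = 1.000 × 1.320 = 1.320.
Areal scale at 8.2°: h·k = 1.000 × 0.8396 = 0.8396.
Ratio = 1.320/0.8396 ≈ 1.57.

1.57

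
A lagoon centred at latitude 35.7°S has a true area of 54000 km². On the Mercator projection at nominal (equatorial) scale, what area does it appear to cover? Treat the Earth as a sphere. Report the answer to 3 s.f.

81900 km²

For Mercator, h = k = sec φ (a conformal cylindrical projection has a single point scale, 1/cos φ).
Areal scale = k² = sec²φ = 1/cos²(35.7°) = 1/0.8121² = 1.516.
Apparent area = 54000 × 1.516 ≈ 81900 km².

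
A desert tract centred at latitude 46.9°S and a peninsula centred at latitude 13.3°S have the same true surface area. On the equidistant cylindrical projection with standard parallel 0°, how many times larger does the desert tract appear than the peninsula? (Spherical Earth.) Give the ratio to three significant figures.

1.42

In the plate carrée (x = Rλ, y = Rφ), meridians are true-scale (h = 1) and parallels are stretched by k = sec φ.
Areal scale at 46.9°: h·k = 1.000 × 1.464 = 1.464.
Areal scale at 13.3°: h·k = 1.000 × 1.028 = 1.028.
Ratio = 1.464/1.028 ≈ 1.42.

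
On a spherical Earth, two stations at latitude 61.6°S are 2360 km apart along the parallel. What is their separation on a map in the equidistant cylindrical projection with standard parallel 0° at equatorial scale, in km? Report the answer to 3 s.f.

4960 km

In the plate carrée (x = Rλ, y = Rφ), meridians are true-scale (h = 1) and parallels are stretched by k = sec φ.
Along the parallel, k = sec 61.6° = 1/0.4756 = 2.103.
Map distance = 2360 × 2.103 ≈ 4960 km.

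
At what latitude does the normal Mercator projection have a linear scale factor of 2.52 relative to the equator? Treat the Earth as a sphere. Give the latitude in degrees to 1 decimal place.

66.6°

Mercator scale is k = sec φ = 1/cos φ.
1/cos φ = 2.52  ⇒  cos φ = 0.3968  ⇒  φ = arccos(0.3968) ≈ 66.6°.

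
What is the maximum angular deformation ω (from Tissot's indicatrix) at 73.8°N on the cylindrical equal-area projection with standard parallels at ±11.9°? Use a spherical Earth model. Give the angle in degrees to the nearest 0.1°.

For cylindrical equal-area with standard parallel φ₀, h = cos φ / cos φ₀ and k = cos φ₀ / cos φ, so h·k = 1.
At 73.8°: h = 0.2851, k = 3.507; principal scales a = 3.507, b = 0.2851.
sin(ω/2) = (a − b)/(a + b) = 3.222/3.792 = 0.8496, so ω = 2 arcsin(0.8496) ≈ 116.3°.

116.3°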